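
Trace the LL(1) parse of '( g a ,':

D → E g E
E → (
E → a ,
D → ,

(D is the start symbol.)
LL(1) parsing maintains a stack (initially the start symbol over $) and the input. At each step: if the stack top is a terminal, match it against the current input token; if it is a non-terminal N, replace it with the RHS of M[N, lookahead] (the unique production whose predict set contains the lookahead).

Stack is shown with the top on the left.

Stack    Input      Action
--------------------------
D $      ( g a , $  output D → E g E
E g E $  ( g a , $  output E → (
( g E $  ( g a , $  match '('
g E $    g a , $    match 'g'
E $      a , $      output E → a ,
a , $    a , $      match 'a'
, $      , $        match ','
$        $          accept

The string is accepted.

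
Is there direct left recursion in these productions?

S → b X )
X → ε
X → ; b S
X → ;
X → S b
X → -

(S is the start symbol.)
Direct left recursion occurs when N → N α for some non-terminal N (the right-hand side begins with the left-hand side itself).

S → b X ): starts with b
X → ε: starts with ε
X → ; b S: starts with ';'
X → ;: starts with ';'
X → S b: starts with S
X → -: starts with '-'

No direct left recursion found.

Answer: No direct left recursion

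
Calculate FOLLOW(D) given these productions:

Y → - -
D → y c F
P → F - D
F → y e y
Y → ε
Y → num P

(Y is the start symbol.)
{ $ }

In P → F - D: D is at the end, add FOLLOW(P)

The FOLLOW sets referred to above (computed the same way, to a fixed point):
  FOLLOW(P) = { $ }

Taking the union: FOLLOW(D) = { $ }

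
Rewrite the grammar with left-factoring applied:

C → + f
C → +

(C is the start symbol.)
C → + C'
C' → f
C' → ε

Left-factoring transforms A → αβ₁ | αβ₂ into A → αA' and A' → β₁ | β₂
(α is the longest common prefix among the alternatives). Repeat until
no nonterminal has two alternatives with a common prefix.

Round 1: C has alternatives sharing prefix '+'. Introduce C': C → + C'
  Add: C' → f
  Add: C' → ε

No remaining common prefixes — done.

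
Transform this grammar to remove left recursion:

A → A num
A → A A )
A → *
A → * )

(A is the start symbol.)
A is directly left-recursive. The standard transformation for
  A → A α₁ | ... | A α_m | β₁ | ... | β_n
is
  A  → β₁ A' | ... | β_n A'
  A' → α₁ A' | ... | α_m A' | ε

A → * becomes A → * A'
A → * ) becomes A → * ) A'
A → A num becomes A' → num A'
A → A A ) becomes A' → A ) A'
Add A' → ε

Resulting grammar:
A → * A'
A → * ) A'
A' → num A'
A' → A ) A'
A' → ε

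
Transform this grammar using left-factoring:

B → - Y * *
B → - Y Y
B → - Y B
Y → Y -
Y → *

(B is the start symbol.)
Left-factoring transforms A → αβ₁ | αβ₂ into A → αA' and A' → β₁ | β₂
(α is the longest common prefix among the alternatives). Repeat until
no nonterminal has two alternatives with a common prefix.

Round 1: B has alternatives sharing prefix '- Y'. Introduce B': B → - Y B'
  Add: B' → * *
  Add: B' → Y
  Add: B' → B

No remaining common prefixes — done.

Resulting grammar:
B → - Y B'
B' → * *
B' → Y
B' → B
Y → Y -
Y → *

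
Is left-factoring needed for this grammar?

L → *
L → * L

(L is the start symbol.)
Left-factoring is needed when two productions for the same non-terminal
share a common prefix on the right-hand side.

Productions for L:
  L → *
  L → * L

Found common prefix '*' in productions for L

Answer: Yes, L has productions with common prefix '*'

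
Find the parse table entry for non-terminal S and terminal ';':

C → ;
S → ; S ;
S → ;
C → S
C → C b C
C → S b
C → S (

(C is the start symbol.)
To find M[S, ';'], we find productions for S where ';' is in the predict set (PREDICT(N → α) = (FIRST(α) \ {ε}) ∪ (FOLLOW(N) if α ⇒* ε)).

S → ; S ;: PREDICT = { ';' }
  ';' is in predict set, so this production goes in M[S, ';']
S → ;: PREDICT = { ';' }
  ';' is in predict set, so this production goes in M[S, ';']

M[S, ';'] = S → ; S ;, S → ;  (a multiply-defined cell — the grammar is not LL(1))

Answer: S → ; S ;, S → ;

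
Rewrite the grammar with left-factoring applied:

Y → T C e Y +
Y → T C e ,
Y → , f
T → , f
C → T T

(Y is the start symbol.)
Left-factoring transforms A → αβ₁ | αβ₂ into A → αA' and A' → β₁ | β₂
(α is the longest common prefix among the alternatives). Repeat until
no nonterminal has two alternatives with a common prefix.

Round 1: Y has alternatives sharing prefix 'T C e'. Introduce Y': Y → T C e Y'
  Add: Y' → Y +
  Add: Y' → ,

No remaining common prefixes — done.

Resulting grammar:
Y → T C e Y'
Y' → Y +
Y' → ,
Y → , f
T → , f
C → T T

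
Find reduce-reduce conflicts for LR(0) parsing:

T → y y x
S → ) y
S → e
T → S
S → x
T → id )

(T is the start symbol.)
A reduce-reduce conflict occurs when an LR(0) state has two complete items [A → α .] and [B → β .] — both call for a reduction, and with no lookahead the parser cannot choose between them.

Augment with T' → T and build the canonical LR(0) collection (I0 = CLOSURE({[T' → . T]}), then GOTO on every symbol after a dot until no new states appear). It has 12 states:
  I0: { [S → . ) y], [S → . e], [S → . x], [T → . S], [T → . id )], [T → . y y x], [T' → . T] }  — shift
  I1: { [S → ) . y] }  — shift
  I2: { [T → S .] }  — reduce
  I3: { [T' → T .] }  — accept
  I4: { [S → e .] }  — reduce
  I5: { [T → id . )] }  — shift
  I6: { [S → x .] }  — reduce
  I7: { [T → y . y x] }  — shift
  I8: { [T → y y . x] }  — shift
  I9: { [T → y y x .] }  — reduce
  I10: { [T → id ) .] }  — reduce
  I11: { [S → ) y .] }  — reduce

No state contains more than one complete item.

Answer: No reduce-reduce conflicts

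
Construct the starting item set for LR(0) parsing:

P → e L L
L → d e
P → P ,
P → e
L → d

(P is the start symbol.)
First, augment the grammar with P' → P
I₀ = CLOSURE({ [P' → . P] }):
  [P' → . P] has the dot before P: add [P → . e L L], [P → . P ,], [P → . e]
No further items can be added.

I₀ = { [P → . P ,], [P → . e L L], [P → . e], [P' → . P] }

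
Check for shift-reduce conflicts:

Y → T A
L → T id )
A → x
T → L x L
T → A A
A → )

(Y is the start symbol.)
Yes — I11: [T → L x L .] vs [T → L . x L]

A shift-reduce conflict occurs when an LR(0) state has both:
  - a complete (reduce) item [A → α .] (dot at the end), and
  - a shift item [B → β . c γ] (dot before a terminal).

Augment with Y' → Y and build the canonical LR(0) collection (I0 = CLOSURE({[Y' → . Y]}), then GOTO on every symbol after a dot until no new states appear). It has 14 states:
  I0: { [A → . )], [A → . x], [L → . T id )], [T → . A A], [T → . L x L], [Y → . T A], [Y' → . Y] }  — shift
  I1: { [A → ) .] }  — reduce
  I2: { [A → . )], [A → . x], [T → A . A] }  — shift
  I3: { [T → L . x L] }  — shift
  I4: { [A → . )], [A → . x], [L → T . id )], [Y → T . A] }  — shift
  I5: { [Y' → Y .] }  — accept
  I6: { [A → x .] }  — reduce
  I7: { [Y → T A .] }  — reduce
  I8: { [L → T id . )] }  — shift
  I9: { [L → T id ) .] }  — reduce
  I10: { [A → . )], [A → . x], [L → . T id )], [T → . A A], [T → . L x L], [T → L x . L] }  — shift
  I11: { [T → L . x L], [T → L x L .] }  — shift, reduce
  I12: { [L → T . id )] }  — shift
  I13: { [T → A A .] }  — reduce

I11 contains reduce item [T → L x L .] and shift item [T → L . x L] — shift-reduce conflict.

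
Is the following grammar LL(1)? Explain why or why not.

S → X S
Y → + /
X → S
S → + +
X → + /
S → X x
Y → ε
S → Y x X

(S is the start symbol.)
A grammar is LL(1) if for each non-terminal N with multiple productions, the predict sets of those productions are pairwise disjoint, where PREDICT(N → α) = (FIRST(α) \ {ε}) ∪ (FOLLOW(N) if α ⇒* ε).

Relevant sets:
  FIRST(X) = { '+', 'x' }
  FIRST(Y) = { '+', ε }
  FIRST(S) = { '+', 'x' }
  FOLLOW(Y) = { 'x' }

For S:
  PREDICT(S → X S) = { '+', 'x' }
  PREDICT(S → '+' '+') = { '+' }
  PREDICT(S → X x) = { '+', 'x' }
  PREDICT(S → Y x X) = { '+', 'x' }
For Y:
  PREDICT(Y → '+' '/') = { '+' }
  PREDICT(Y → ε) = { 'x' }
For X:
  PREDICT(X → S) = { '+', 'x' }
  PREDICT(X → '+' '/') = { '+' }

Conflict found: Predict set conflict for S: { '+' }
The grammar is NOT LL(1).

Answer: No. Predict set conflict for S: { '+' }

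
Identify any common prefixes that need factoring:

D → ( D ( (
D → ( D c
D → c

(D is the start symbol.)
Left-factoring is needed when two productions for the same non-terminal
share a common prefix on the right-hand side.

Productions for D:
  D → ( D ( (
  D → ( D c
  D → c

Found common prefix '( D' in productions for D

Answer: Yes, D has productions with common prefix '( D'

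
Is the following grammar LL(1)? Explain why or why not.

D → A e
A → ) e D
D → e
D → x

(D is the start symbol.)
Yes, the grammar is LL(1).

A grammar is LL(1) if for each non-terminal N with multiple productions, the predict sets of those productions are pairwise disjoint, where PREDICT(N → α) = (FIRST(α) \ {ε}) ∪ (FOLLOW(N) if α ⇒* ε).

Relevant sets:
  FIRST(A) = { ')' }

For D:
  PREDICT(D → A e) = { ')' }
  PREDICT(D → e) = { 'e' }
  PREDICT(D → x) = { 'x' }
A has a single production, so nothing to check there.

All predict sets are disjoint. The grammar IS LL(1).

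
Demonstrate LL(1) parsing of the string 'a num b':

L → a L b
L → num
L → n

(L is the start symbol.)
LL(1) parsing maintains a stack (initially the start symbol over $) and the input. At each step: if the stack top is a terminal, match it against the current input token; if it is a non-terminal N, replace it with the RHS of M[N, lookahead] (the unique production whose predict set contains the lookahead).

Stack is shown with the top on the left.

Stack    Input      Action
--------------------------
L $      a num b $  output L → a L b
a L b $  a num b $  match 'a'
L b $    num b $    output L → num
num b $  num b $    match 'num'
b $      b $        match 'b'
$        $          accept

The string is accepted.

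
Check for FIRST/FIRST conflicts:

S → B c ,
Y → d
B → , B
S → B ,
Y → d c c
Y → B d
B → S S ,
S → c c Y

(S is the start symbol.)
Yes. S → B c ',' / S → B ',' on { ',', 'c' }; S → B c ',' / S → c c Y on { 'c' }; S → B ',' / S → c c Y on { 'c' }; Y → d / Y → d c c on { 'd' }; B → ',' B / B → S S ',' on { ',' }

FIRST sets of the non-terminals at (or reachable through a nullable prefix from) the front of some alternative:
  FIRST(B) = { ',', 'c' }
  FIRST(S) = { ',', 'c' }

Productions for S:
  S → B c ,: FIRST = { ',', 'c' }
  S → B ,: FIRST = { ',', 'c' }
  S → c c Y: FIRST = { 'c' }
Productions for Y:
  Y → d: FIRST = { 'd' }
  Y → d c c: FIRST = { 'd' }
  Y → B d: FIRST = { ',', 'c' }
Productions for B:
  B → , B: FIRST = { ',' }
  B → S S ,: FIRST = { ',', 'c' }

Conflict for S: S → B c , and S → B ,
  Overlap: { ',', 'c' }
Conflict for S: S → B c , and S → c c Y
  Overlap: { 'c' }
Conflict for S: S → B , and S → c c Y
  Overlap: { 'c' }
Conflict for Y: Y → d and Y → d c c
  Overlap: { 'd' }
Conflict for B: B → , B and B → S S ,
  Overlap: { ',' }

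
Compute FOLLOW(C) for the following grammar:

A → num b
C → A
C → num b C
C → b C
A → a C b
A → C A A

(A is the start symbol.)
In C → num b C: C is at the end; this adds FOLLOW(C) to itself — nothing new
In C → b C: C is at the end; this adds FOLLOW(C) to itself — nothing new
In A → a C b: C is followed by b, add FIRST(b) \ {ε} = { 'b' }
In A → C A A: C is followed by A A, add FIRST(A A) \ {ε} = { 'a', 'b', 'num' }

Taking the union: FOLLOW(C) = { 'a', 'b', 'num' }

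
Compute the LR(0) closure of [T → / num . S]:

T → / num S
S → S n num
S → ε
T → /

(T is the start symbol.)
To compute CLOSURE, for each item [A → α.Bβ] where B is a non-terminal, add [B → .γ] for all productions B → γ; repeat for the newly added items until nothing changes.

Start with: [T → / num . S]
  [T → / num . S] has the dot before S: add [S → . S n num], [S → .]
No further items can be added.

CLOSURE = { [S → . S n num], [S → .], [T → / num . S] }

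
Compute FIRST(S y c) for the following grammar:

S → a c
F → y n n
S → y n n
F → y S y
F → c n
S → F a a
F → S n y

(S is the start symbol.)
FIRST sets of the non-terminals involved (from the grammar, by fixed-point iteration):
  FIRST(S) = { 'a', 'c', 'y' }

To compute FIRST(S y c), process the symbols left to right:
Symbol S is a non-terminal. Add FIRST(S) \ {ε} = { 'a', 'c', 'y' }
S is not nullable (ε ∉ FIRST(S)), so stop here.
FIRST(S y c) = { 'a', 'c', 'y' }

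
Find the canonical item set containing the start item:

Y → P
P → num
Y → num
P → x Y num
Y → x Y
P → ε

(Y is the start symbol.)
First, augment the grammar with Y' → Y
I₀ = CLOSURE({ [Y' → . Y] }):
  [Y' → . Y] has the dot before Y: add [Y → . P], [Y → . num], [Y → . x Y]
  [Y → . P] has the dot before P: add [P → . num], [P → . x Y num], [P → .]
No further items can be added.

I₀ = { [P → . num], [P → . x Y num], [P → .], [Y → . P], [Y → . num], [Y → . x Y], [Y' → . Y] }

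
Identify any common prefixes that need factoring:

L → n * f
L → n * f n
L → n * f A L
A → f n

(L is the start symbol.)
Left-factoring is needed when two productions for the same non-terminal
share a common prefix on the right-hand side.

Productions for L:
  L → n * f
  L → n * f n
  L → n * f A L

Found common prefix 'n * f' in productions for L

Answer: Yes, L has productions with common prefix 'n * f'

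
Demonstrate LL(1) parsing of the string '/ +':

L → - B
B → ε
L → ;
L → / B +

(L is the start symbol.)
LL(1) parsing maintains a stack (initially the start symbol over $) and the input. At each step: if the stack top is a terminal, match it against the current input token; if it is a non-terminal N, replace it with the RHS of M[N, lookahead] (the unique production whose predict set contains the lookahead).

Stack is shown with the top on the left.

Stack    Input  Action
----------------------
L $      / + $  output L → / B +
/ B + $  / + $  match '/'
B + $    + $    output B → ε
+ $      + $    match '+'
$        $      accept

The string is accepted.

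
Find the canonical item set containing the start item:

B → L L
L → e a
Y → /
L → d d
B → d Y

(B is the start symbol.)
{ [B → . L L], [B → . d Y], [B' → . B], [L → . d d], [L → . e a] }

First, augment the grammar with B' → B
I₀ = CLOSURE({ [B' → . B] }):
  [B' → . B] has the dot before B: add [B → . L L], [B → . d Y]
  [B → . L L] has the dot before L: add [L → . e a], [L → . d d]
No further items can be added.

I₀ = { [B → . L L], [B → . d Y], [B' → . B], [L → . d d], [L → . e a] }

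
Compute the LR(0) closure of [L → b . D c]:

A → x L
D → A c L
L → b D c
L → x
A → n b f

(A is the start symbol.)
To compute CLOSURE, for each item [A → α.Bβ] where B is a non-terminal, add [B → .γ] for all productions B → γ; repeat for the newly added items until nothing changes.

Start with: [L → b . D c]
  [L → b . D c] has the dot before D: add [D → . A c L]
  [D → . A c L] has the dot before A: add [A → . x L], [A → . n b f]
No further items can be added.

CLOSURE = { [A → . n b f], [A → . x L], [D → . A c L], [L → b . D c] }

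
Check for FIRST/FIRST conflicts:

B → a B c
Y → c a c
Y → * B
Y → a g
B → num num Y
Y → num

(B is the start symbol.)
A FIRST/FIRST conflict occurs when two productions N → α and N → β for the same non-terminal have FIRST(α) ∩ FIRST(β) ≠ ∅ (with ε ∈ FIRST of a nullable right-hand side, so two nullable alternatives also conflict).

Productions for B:
  B → a B c: FIRST = { 'a' }
  B → num num Y: FIRST = { 'num' }
Productions for Y:
  Y → c a c: FIRST = { 'c' }
  Y → * B: FIRST = { '*' }
  Y → a g: FIRST = { 'a' }
  Y → num: FIRST = { 'num' }

All alternatives of each non-terminal have pairwise disjoint FIRST sets.

Answer: No FIRST/FIRST conflicts.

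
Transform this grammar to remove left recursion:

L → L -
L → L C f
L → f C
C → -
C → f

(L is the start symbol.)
L is directly left-recursive. The standard transformation for
  A → A α₁ | ... | A α_m | β₁ | ... | β_n
is
  A  → β₁ A' | ... | β_n A'
  A' → α₁ A' | ... | α_m A' | ε

L → f C becomes L → f C L'
L → L - becomes L' → - L'
L → L C f becomes L' → C f L'
Add L' → ε

Productions for other non-terminals are unchanged:
  C → -
  C → f

Resulting grammar:
L → f C L'
L' → - L'
L' → C f L'
L' → ε
C → -
C → f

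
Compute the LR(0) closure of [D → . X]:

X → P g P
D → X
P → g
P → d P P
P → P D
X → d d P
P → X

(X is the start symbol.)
To compute CLOSURE, for each item [A → α.Bβ] where B is a non-terminal, add [B → .γ] for all productions B → γ; repeat for the newly added items until nothing changes.

Start with: [D → . X]
  [D → . X] has the dot before X: add [X → . P g P], [X → . d d P]
  [X → . P g P] has the dot before P: add [P → . g], [P → . d P P], [P → . P D], [P → . X]
No further items can be added.

CLOSURE = { [D → . X], [P → . P D], [P → . X], [P → . d P P], [P → . g], [X → . P g P], [X → . d d P] }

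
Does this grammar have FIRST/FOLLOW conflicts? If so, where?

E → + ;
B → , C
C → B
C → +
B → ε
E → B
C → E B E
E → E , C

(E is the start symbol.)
Yes. E → '+' ';' with FOLLOW(E) on { '+' }; E → E ',' C with FOLLOW(E) on { '+', ',' }; B → ',' C with FOLLOW(B) on { ',' }; C → B with FOLLOW(C) on { ',' }; C → '+' with FOLLOW(C) on { '+' }; C → E B E with FOLLOW(C) on { '+', ',' }

Nullable non-terminals: B, C, E.
FIRST sets used below: FIRST(B) = { ',', ε }, FIRST(E) = { '+', ',', ε }

B: nullable alternative(s) B → ε; FOLLOW(B) = { $, '+', ',' }
  B → , C: FIRST \ {ε} = { ',' } — overlaps FOLLOW(B) on { ',' }: CONFLICT
  B → ε: FIRST \ {ε} = { } — this is the only nullable alternative, skip

C: nullable alternative(s) C → B, C → E B E; FOLLOW(C) = { $, '+', ',' }
  C → B: FIRST \ {ε} = { ',' } — overlaps FOLLOW(C) on { ',' }: CONFLICT
  C → +: FIRST \ {ε} = { '+' } — overlaps FOLLOW(C) on { '+' }: CONFLICT
  C → E B E: FIRST \ {ε} = { '+', ',' } — overlaps FOLLOW(C) on { '+', ',' }: CONFLICT

E: nullable alternative(s) E → B; FOLLOW(E) = { $, '+', ',' }
  E → + ;: FIRST \ {ε} = { '+' } — overlaps FOLLOW(E) on { '+' }: CONFLICT
  E → B: FIRST \ {ε} = { ',' } — this is the only nullable alternative, skip
  E → E , C: FIRST \ {ε} = { '+', ',' } — overlaps FOLLOW(E) on { '+', ',' }: CONFLICT

So the grammar has 6 FIRST/FOLLOW conflicts (marked CONFLICT above).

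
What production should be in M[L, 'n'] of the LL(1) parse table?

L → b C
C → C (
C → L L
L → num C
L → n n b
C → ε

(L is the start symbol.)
To find M[L, 'n'], we find productions for L where 'n' is in the predict set (PREDICT(N → α) = (FIRST(α) \ {ε}) ∪ (FOLLOW(N) if α ⇒* ε)).

L → b C: PREDICT = { 'b' }
L → num C: PREDICT = { 'num' }
L → n n b: PREDICT = { 'n' }
  'n' is in predict set, so this production goes in M[L, 'n']

M[L, 'n'] = L → n n b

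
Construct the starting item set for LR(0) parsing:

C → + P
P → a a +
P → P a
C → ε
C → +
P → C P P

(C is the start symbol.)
First, augment the grammar with C' → C
I₀ = CLOSURE({ [C' → . C] }):
  [C' → . C] has the dot before C: add [C → . + P], [C → .], [C → . +]
No further items can be added.

I₀ = { [C → . + P], [C → . +], [C → .], [C' → . C] }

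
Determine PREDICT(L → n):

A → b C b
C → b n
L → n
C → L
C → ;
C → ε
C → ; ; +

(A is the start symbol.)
{ 'n' }

PREDICT(L → n) = (FIRST(RHS) \ {ε}) ∪ (FOLLOW(L) if ε ∈ FIRST(RHS), i.e. RHS ⇒* ε)
FIRST(n) = { 'n' }
ε ∉ FIRST(n), so FOLLOW(L) is not added.
PREDICT(L → n) = { 'n' }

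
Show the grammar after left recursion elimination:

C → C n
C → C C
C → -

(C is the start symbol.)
C is directly left-recursive. The standard transformation for
  A → A α₁ | ... | A α_m | β₁ | ... | β_n
is
  A  → β₁ A' | ... | β_n A'
  A' → α₁ A' | ... | α_m A' | ε

C → - becomes C → - C'
C → C n becomes C' → n C'
C → C C becomes C' → C C'
Add C' → ε

Resulting grammar:
C → - C'
C' → n C'
C' → C C'
C' → ε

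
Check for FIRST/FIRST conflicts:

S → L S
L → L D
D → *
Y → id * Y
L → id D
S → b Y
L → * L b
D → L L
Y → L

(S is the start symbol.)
FIRST sets of the non-terminals at (or reachable through a nullable prefix from) the front of some alternative:
  FIRST(L) = { '*', 'id' }

Productions for S:
  S → L S: FIRST = { '*', 'id' }
  S → b Y: FIRST = { 'b' }
Productions for L:
  L → L D: FIRST = { '*', 'id' }
  L → id D: FIRST = { 'id' }
  L → * L b: FIRST = { '*' }
Productions for D:
  D → *: FIRST = { '*' }
  D → L L: FIRST = { '*', 'id' }
Productions for Y:
  Y → id * Y: FIRST = { 'id' }
  Y → L: FIRST = { '*', 'id' }

Conflict for L: L → L D and L → id D
  Overlap: { 'id' }
Conflict for L: L → L D and L → * L b
  Overlap: { '*' }
Conflict for D: D → * and D → L L
  Overlap: { '*' }
Conflict for Y: Y → id * Y and Y → L
  Overlap: { 'id' }

Answer: Yes. L → L D / L → id D on { 'id' }; L → L D / L → '*' L b on { '*' }; D → '*' / D → L L on { '*' }; Y → id '*' Y / Y → L on { 'id' }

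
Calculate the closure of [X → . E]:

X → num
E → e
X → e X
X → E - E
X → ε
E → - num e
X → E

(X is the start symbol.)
{ [E → . - num e], [E → . e], [X → . E] }

To compute CLOSURE, for each item [A → α.Bβ] where B is a non-terminal, add [B → .γ] for all productions B → γ; repeat for the newly added items until nothing changes.

Start with: [X → . E]
  [X → . E] has the dot before E: add [E → . e], [E → . - num e]
No further items can be added.

CLOSURE = { [E → . - num e], [E → . e], [X → . E] }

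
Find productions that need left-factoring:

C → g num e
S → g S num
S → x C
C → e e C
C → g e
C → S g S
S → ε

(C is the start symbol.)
Left-factoring is needed when two productions for the same non-terminal
share a common prefix on the right-hand side.

Productions for C:
  C → g num e
  C → e e C
  C → g e
  C → S g S
Productions for S:
  S → g S num
  S → x C
  S → ε

Found common prefix 'g' in productions for C

Answer: Yes, C has productions with common prefix 'g'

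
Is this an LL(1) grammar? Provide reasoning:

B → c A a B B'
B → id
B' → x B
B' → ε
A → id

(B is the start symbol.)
Relevant sets:
  FOLLOW(B') = { $, 'x' }

For B:
  PREDICT(B → c A a B B') = { 'c' }
  PREDICT(B → id) = { 'id' }
For B':
  PREDICT(B' → x B) = { 'x' }
  PREDICT(B' → ε) = { $, 'x' }
A has a single production, so nothing to check there.

Conflict found: Predict set conflict for B': { 'x' }
The grammar is NOT LL(1).

Answer: No. Predict set conflict for B': { 'x' }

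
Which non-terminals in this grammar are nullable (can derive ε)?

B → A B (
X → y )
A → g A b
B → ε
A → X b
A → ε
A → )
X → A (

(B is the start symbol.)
{ 'A', 'B' }

A non-terminal is nullable if it can derive ε (the empty string): either it has an ε-production, or it has a production whose right-hand side consists entirely of nullable non-terminals.

ε-productions: B → ε, A → ε
So B, A are immediately nullable.
No further non-terminal can be added: every production for the remaining non-terminals contains a terminal or a non-nullable non-terminal.
Nullable = { 'A', 'B' }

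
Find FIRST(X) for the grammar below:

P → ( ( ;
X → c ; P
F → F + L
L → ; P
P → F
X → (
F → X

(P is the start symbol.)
{ '(', 'c' }

From X → c ; P:
  - c is a terminal: add 'c' and stop
From X → (:
  - '(' is a terminal: add '(' and stop

Collecting: FIRST(X) = { '(', 'c' }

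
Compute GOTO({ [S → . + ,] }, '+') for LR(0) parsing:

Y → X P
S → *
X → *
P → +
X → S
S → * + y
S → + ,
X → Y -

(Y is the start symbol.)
GOTO(I, '+') = CLOSURE({ [A → αX.β] : [A → α.Xβ] ∈ I, X = '+' })

Items with dot before '+', with the dot advanced:
  [S → . + ,] → [S → + . ,]
Closure adds nothing (no advanced item has the dot before a non-terminal).

GOTO = { [S → + . ,] }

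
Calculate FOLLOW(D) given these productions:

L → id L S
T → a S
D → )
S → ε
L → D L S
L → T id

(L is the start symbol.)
To compute FOLLOW(D), find every occurrence of D on a right-hand side N → α D β: add FIRST(β) \ {ε}, and if β is empty or nullable also add FOLLOW(N). Iterate to a fixed point.

In L → D L S: D is followed by L S, add FIRST(L S) \ {ε} = { ')', 'a', 'id' }

Taking the union: FOLLOW(D) = { ')', 'a', 'id' }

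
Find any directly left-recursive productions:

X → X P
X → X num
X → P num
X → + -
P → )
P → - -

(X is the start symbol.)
Yes, X is left-recursive

Direct left recursion occurs when N → N α for some non-terminal N (the right-hand side begins with the left-hand side itself).

X → X P: LEFT RECURSIVE (starts with X)
X → X num: LEFT RECURSIVE (starts with X)
X → P num: starts with P
X → + -: starts with '+'
P → ): starts with ')'
P → - -: starts with '-'

The grammar has direct left recursion on: X.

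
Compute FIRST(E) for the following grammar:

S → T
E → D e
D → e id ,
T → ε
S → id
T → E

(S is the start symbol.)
{ 'e' }

FIRST sets of the other non-terminals involved (by the same procedure, iterated to a fixed point):
  FIRST(D) = { 'e' }

From E → D e:
  - D is a non-terminal: add FIRST(D) \ {ε} = { 'e' }
    D is not nullable, so stop

Collecting: FIRST(E) = { 'e' }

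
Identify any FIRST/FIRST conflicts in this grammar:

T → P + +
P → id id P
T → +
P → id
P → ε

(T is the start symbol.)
Yes. T → P '+' '+' / T → '+' on { '+' }; P → id id P / P → id on { 'id' }

FIRST sets of the non-terminals at (or reachable through a nullable prefix from) the front of some alternative:
  FIRST(P) = { 'id', ε }

Productions for T:
  T → P + +: FIRST = { '+', 'id' }
  T → +: FIRST = { '+' }
Productions for P:
  P → id id P: FIRST = { 'id' }
  P → id: FIRST = { 'id' }
  P → ε: FIRST = { ε }

Conflict for T: T → P + + and T → +
  Overlap: { '+' }
Conflict for P: P → id id P and P → id
  Overlap: { 'id' }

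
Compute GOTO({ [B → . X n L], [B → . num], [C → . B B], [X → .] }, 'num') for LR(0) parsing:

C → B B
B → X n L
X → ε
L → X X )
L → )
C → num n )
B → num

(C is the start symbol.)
GOTO(I, 'num') = CLOSURE({ [A → αX.β] : [A → α.Xβ] ∈ I, X = 'num' })

Items with dot before 'num', with the dot advanced:
  [B → . num] → [B → num .]
Closure adds nothing (no advanced item has the dot before a non-terminal).

GOTO = { [B → num .] }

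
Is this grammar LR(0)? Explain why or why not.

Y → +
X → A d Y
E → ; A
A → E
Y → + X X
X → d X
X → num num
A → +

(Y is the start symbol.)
Augment with Y' → Y and build the canonical LR(0) collection (I0 = CLOSURE({[Y' → . Y]}), then GOTO on every symbol after a dot until no new states appear). It has 16 states:
  I0: { [Y → . + X X], [Y → . +], [Y' → . Y] }  — shift
  I1: { [A → . +], [A → . E], [E → . ; A], [X → . A d Y], [X → . d X], [X → . num num], [Y → + . X X], [Y → + .] }  — shift, reduce
  I2: { [Y' → Y .] }  — accept
  I3: { [A → + .] }  — reduce
  I4: { [A → . +], [A → . E], [E → . ; A], [E → ; . A] }  — shift
  I5: { [X → A . d Y] }  — shift
  I6: { [A → E .] }  — reduce
  I7: { [A → . +], [A → . E], [E → . ; A], [X → . A d Y], [X → . d X], [X → . num num], [Y → + X . X] }  — shift
  I8: { [A → . +], [A → . E], [E → . ; A], [X → . A d Y], [X → . d X], [X → . num num], [X → d . X] }  — shift
  I9: { [X → num . num] }  — shift
  I10: { [X → num num .] }  — reduce
  I11: { [X → d X .] }  — reduce
  I12: { [Y → + X X .] }  — reduce
  I13: { [X → A d . Y], [Y → . + X X], [Y → . +] }  — shift
  I14: { [X → A d Y .] }  — reduce
  I15: { [E → ; A .] }  — reduce

Conflict in state I1:
  Shift-reduce conflict between [Y → + .] and [A → . +]
So the grammar is NOT LR(0).

Answer: No. Shift-reduce conflict between [Y → + .] and [A → . +]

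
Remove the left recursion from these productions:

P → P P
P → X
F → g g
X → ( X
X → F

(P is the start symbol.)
P → X P'
P' → P P'
P' → ε
F → g g
X → ( X
X → F

P is directly left-recursive. The standard transformation for
  A → A α₁ | ... | A α_m | β₁ | ... | β_n
is
  A  → β₁ A' | ... | β_n A'
  A' → α₁ A' | ... | α_m A' | ε

P → X becomes P → X P'
P → P P becomes P' → P P'
Add P' → ε

Productions for other non-terminals are unchanged:
  F → g g
  X → ( X
  X → F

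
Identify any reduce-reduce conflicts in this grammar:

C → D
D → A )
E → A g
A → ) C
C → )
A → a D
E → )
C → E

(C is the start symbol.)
Yes — I1: [C → ) .] vs [E → ) .]

A reduce-reduce conflict occurs when an LR(0) state has two complete items [A → α .] and [B → β .] — both call for a reduction, and with no lookahead the parser cannot choose between them.

Augment with C' → C and build the canonical LR(0) collection (I0 = CLOSURE({[C' → . C]}), then GOTO on every symbol after a dot until no new states appear). It has 13 states:
  I0: { [A → . ) C], [A → . a D], [C → . )], [C → . D], [C → . E], [C' → . C], [D → . A )], [E → . )], [E → . A g] }  — shift
  I1: { [A → ) . C], [A → . ) C], [A → . a D], [C → ) .], [C → . )], [C → . D], [C → . E], [D → . A )], [E → ) .], [E → . )], [E → . A g] }  — shift, 2 reduces
  I2: { [D → A . )], [E → A . g] }  — shift
  I3: { [C' → C .] }  — accept
  I4: { [C → D .] }  — reduce
  I5: { [C → E .] }  — reduce
  I6: { [A → . ) C], [A → . a D], [A → a . D], [D → . A )] }  — shift
  I7: { [A → ) . C], [A → . ) C], [A → . a D], [C → . )], [C → . D], [C → . E], [D → . A )], [E → . )], [E → . A g] }  — shift
  I8: { [D → A . )] }  — shift
  I9: { [A → a D .] }  — reduce
  I10: { [D → A ) .] }  — reduce
  I11: { [A → ) C .] }  — reduce
  I12: { [E → A g .] }  — reduce

I1 contains complete items [C → ) .], [E → ) .] — reduce-reduce conflict.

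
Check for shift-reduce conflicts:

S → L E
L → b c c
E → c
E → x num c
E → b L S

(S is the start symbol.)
Augment with S' → S and build the canonical LR(0) collection (I0 = CLOSURE({[S' → . S]}), then GOTO on every symbol after a dot until no new states appear). It has 14 states:
  I0: { [L → . b c c], [S → . L E], [S' → . S] }  — shift
  I1: { [E → . b L S], [E → . c], [E → . x num c], [S → L . E] }  — shift
  I2: { [S' → S .] }  — accept
  I3: { [L → b . c c] }  — shift
  I4: { [L → b c . c] }  — shift
  I5: { [L → b c c .] }  — reduce
  I6: { [S → L E .] }  — reduce
  I7: { [E → b . L S], [L → . b c c] }  — shift
  I8: { [E → c .] }  — reduce
  I9: { [E → x . num c] }  — shift
  I10: { [E → x num . c] }  — shift
  I11: { [E → x num c .] }  — reduce
  I12: { [E → b L . S], [L → . b c c], [S → . L E] }  — shift
  I13: { [E → b L S .] }  — reduce

No state contains both a complete item and a shift item.

Answer: No shift-reduce conflicts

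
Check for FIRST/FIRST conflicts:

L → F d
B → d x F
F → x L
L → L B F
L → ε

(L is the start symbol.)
A FIRST/FIRST conflict occurs when two productions N → α and N → β for the same non-terminal have FIRST(α) ∩ FIRST(β) ≠ ∅ (with ε ∈ FIRST of a nullable right-hand side, so two nullable alternatives also conflict).

FIRST sets of the non-terminals at (or reachable through a nullable prefix from) the front of some alternative:
  FIRST(F) = { 'x' }
  FIRST(L) = { 'd', 'x', ε }
  FIRST(B) = { 'd' }

Productions for L:
  L → F d: FIRST = { 'x' }
  L → L B F: FIRST = { 'd', 'x' }
  L → ε: FIRST = { ε }
B, F have only one production, so no FIRST/FIRST conflict is possible there.

Conflict for L: L → F d and L → L B F
  Overlap: { 'x' }

Answer: Yes. L → F d / L → L B F on { 'x' }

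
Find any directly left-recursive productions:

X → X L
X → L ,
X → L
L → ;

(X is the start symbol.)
X → X L: LEFT RECURSIVE (starts with X)
X → L ,: starts with L
X → L: starts with L
L → ;: starts with ';'

The grammar has direct left recursion on: X.

Answer: Yes, X is left-recursive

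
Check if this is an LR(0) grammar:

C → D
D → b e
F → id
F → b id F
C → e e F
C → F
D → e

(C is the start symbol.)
No. Shift-reduce conflict between [D → e .] and [C → e . e F]

A grammar is LR(0) if no state in the canonical LR(0) collection has:
  - both a shift item (dot before a terminal) and a complete item (shift-reduce conflict), or
  - two or more complete items (reduce-reduce conflict; the accept item [C' → C .] counts as a complete item here).

Augment with C' → C and build the canonical LR(0) collection (I0 = CLOSURE({[C' → . C]}), then GOTO on every symbol after a dot until no new states appear). It has 13 states:
  I0: { [C → . D], [C → . F], [C → . e e F], [C' → . C], [D → . b e], [D → . e], [F → . b id F], [F → . id] }  — shift
  I1: { [C' → C .] }  — accept
  I2: { [C → D .] }  — reduce
  I3: { [C → F .] }  — reduce
  I4: { [D → b . e], [F → b . id F] }  — shift
  I5: { [C → e . e F], [D → e .] }  — shift, reduce
  I6: { [F → id .] }  — reduce
  I7: { [C → e e . F], [F → . b id F], [F → . id] }  — shift
  I8: { [C → e e F .] }  — reduce
  I9: { [F → b . id F] }  — shift
  I10: { [F → . b id F], [F → . id], [F → b id . F] }  — shift
  I11: { [F → b id F .] }  — reduce
  I12: { [D → b e .] }  — reduce

Conflict in state I5:
  Shift-reduce conflict between [D → e .] and [C → e . e F]
So the grammar is NOT LR(0).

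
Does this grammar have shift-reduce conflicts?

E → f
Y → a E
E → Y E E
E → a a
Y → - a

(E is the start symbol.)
Augment with E' → E and build the canonical LR(0) collection (I0 = CLOSURE({[E' → . E]}), then GOTO on every symbol after a dot until no new states appear). It has 11 states:
  I0: { [E → . Y E E], [E → . a a], [E → . f], [E' → . E], [Y → . - a], [Y → . a E] }  — shift
  I1: { [Y → - . a] }  — shift
  I2: { [E' → E .] }  — accept
  I3: { [E → . Y E E], [E → . a a], [E → . f], [E → Y . E E], [Y → . - a], [Y → . a E] }  — shift
  I4: { [E → . Y E E], [E → . a a], [E → . f], [E → a . a], [Y → . - a], [Y → . a E], [Y → a . E] }  — shift
  I5: { [E → f .] }  — reduce
  I6: { [Y → a E .] }  — reduce
  I7: { [E → . Y E E], [E → . a a], [E → . f], [E → a . a], [E → a a .], [Y → . - a], [Y → . a E], [Y → a . E] }  — shift, reduce
  I8: { [E → . Y E E], [E → . a a], [E → . f], [E → Y E . E], [Y → . - a], [Y → . a E] }  — shift
  I9: { [E → Y E E .] }  — reduce
  I10: { [Y → - a .] }  — reduce

I7 contains reduce item [E → a a .] and shift items [E → . a a], [E → a . a], [E → . f], [Y → . - a], [Y → . a E] — shift-reduce conflict.

Answer: Yes — I7: [E → a a .] vs [E → . a a]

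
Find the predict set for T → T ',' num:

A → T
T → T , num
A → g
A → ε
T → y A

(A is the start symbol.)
PREDICT(T → T ',' num) = (FIRST(RHS) \ {ε}) ∪ (FOLLOW(T) if ε ∈ FIRST(RHS), i.e. RHS ⇒* ε)
FIRST(T) = { 'y' }
FIRST(T ',' num) = { 'y' }
ε ∉ FIRST(T ',' num), so FOLLOW(T) is not added.
PREDICT(T → T ',' num) = { 'y' }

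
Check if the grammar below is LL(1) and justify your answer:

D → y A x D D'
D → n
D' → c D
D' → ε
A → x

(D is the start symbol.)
A grammar is LL(1) if for each non-terminal N with multiple productions, the predict sets of those productions are pairwise disjoint, where PREDICT(N → α) = (FIRST(α) \ {ε}) ∪ (FOLLOW(N) if α ⇒* ε).

Relevant sets:
  FOLLOW(D') = { $, 'c' }

For D:
  PREDICT(D → y A x D D') = { 'y' }
  PREDICT(D → n) = { 'n' }
For D':
  PREDICT(D' → c D) = { 'c' }
  PREDICT(D' → ε) = { $, 'c' }
A has a single production, so nothing to check there.

Conflict found: Predict set conflict for D': { 'c' }
The grammar is NOT LL(1).

Answer: No. Predict set conflict for D': { 'c' }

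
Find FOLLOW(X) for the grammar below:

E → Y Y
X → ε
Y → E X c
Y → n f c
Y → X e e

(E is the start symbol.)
To compute FOLLOW(X), find every occurrence of X on a right-hand side N → α X β: add FIRST(β) \ {ε}, and if β is empty or nullable also add FOLLOW(N). Iterate to a fixed point.

In Y → E X c: X is followed by c, add FIRST(c) \ {ε} = { 'c' }
In Y → X e e: X is followed by e e, add FIRST(e e) \ {ε} = { 'e' }

Taking the union: FOLLOW(X) = { 'c', 'e' }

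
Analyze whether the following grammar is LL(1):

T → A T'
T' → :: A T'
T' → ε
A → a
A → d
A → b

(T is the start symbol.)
Yes, the grammar is LL(1).

A grammar is LL(1) if for each non-terminal N with multiple productions, the predict sets of those productions are pairwise disjoint, where PREDICT(N → α) = (FIRST(α) \ {ε}) ∪ (FOLLOW(N) if α ⇒* ε).

Relevant sets:
  FOLLOW(T') = { $ }

For T':
  PREDICT(T' → :: A T') = { '::' }
  PREDICT(T' → ε) = { $ }
For A:
  PREDICT(A → a) = { 'a' }
  PREDICT(A → d) = { 'd' }
  PREDICT(A → b) = { 'b' }
T has a single production, so nothing to check there.

All predict sets are disjoint. The grammar IS LL(1).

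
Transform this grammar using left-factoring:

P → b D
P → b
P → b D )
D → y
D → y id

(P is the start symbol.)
P → b P'
P' → D P''
P'' → ε
P'' → )
P' → ε
D → y D'
D' → ε
D' → id

Left-factoring transforms A → αβ₁ | αβ₂ into A → αA' and A' → β₁ | β₂
(α is the longest common prefix among the alternatives). Repeat until
no nonterminal has two alternatives with a common prefix.

Round 1: P has alternatives sharing prefix 'b'. Introduce P': P → b P'
  Add: P' → D
  Add: P' → ε
  Add: P' → D )

Round 2: P' has alternatives sharing prefix 'D'. Introduce P'': P' → D P''
  Add: P'' → ε
  Add: P'' → )

Round 3: D has alternatives sharing prefix 'y'. Introduce D': D → y D'
  Add: D' → ε
  Add: D' → id

No remaining common prefixes — done.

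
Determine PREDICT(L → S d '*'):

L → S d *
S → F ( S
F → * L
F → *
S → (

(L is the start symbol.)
{ '(', '*' }

PREDICT(L → S d '*') = (FIRST(RHS) \ {ε}) ∪ (FOLLOW(L) if ε ∈ FIRST(RHS), i.e. RHS ⇒* ε)
FIRST(S) = { '(', '*' }
FIRST(S d '*') = { '(', '*' }
ε ∉ FIRST(S d '*'), so FOLLOW(L) is not added.
PREDICT(L → S d '*') = { '(', '*' }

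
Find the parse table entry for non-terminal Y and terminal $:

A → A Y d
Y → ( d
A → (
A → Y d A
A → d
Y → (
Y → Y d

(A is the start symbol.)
Empty (error entry)

To find M[Y, $], we find productions for Y where $ is in the predict set (PREDICT(N → α) = (FIRST(α) \ {ε}) ∪ (FOLLOW(N) if α ⇒* ε)).

Relevant sets:
  FIRST(Y) = { '(' }

Y → ( d: PREDICT = { '(' }
Y → (: PREDICT = { '(' }
Y → Y d: PREDICT = { '(' }

M[Y, $] is empty (no production applies)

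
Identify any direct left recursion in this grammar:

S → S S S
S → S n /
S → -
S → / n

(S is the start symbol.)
Yes, S is left-recursive

S → S S S: LEFT RECURSIVE (starts with S)
S → S n /: LEFT RECURSIVE (starts with S)
S → -: starts with '-'
S → / n: starts with '/'

The grammar has direct left recursion on: S.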